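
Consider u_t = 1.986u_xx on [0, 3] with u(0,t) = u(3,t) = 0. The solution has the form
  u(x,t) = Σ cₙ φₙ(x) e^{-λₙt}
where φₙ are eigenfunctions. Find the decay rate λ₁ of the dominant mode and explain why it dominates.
Eigenvalues: λₙ = 1.986n²π²/3².
First three modes:
  n=1: λ₁ = 1.986π²/3² ≈ 2.178
  n=2: λ₂ = 7.944π²/3² ≈ 8.712 (4× faster decay)
  n=3: λ₃ = 17.874π²/3² ≈ 19.601 (9× faster decay)
As t → ∞, higher modes decay exponentially faster. The n=1 mode dominates: u ~ c₁ sin(πx/3) e^{-λ₁t}.
Decay rate: λ₁ = 1.986π²/3² ≈ 2.178.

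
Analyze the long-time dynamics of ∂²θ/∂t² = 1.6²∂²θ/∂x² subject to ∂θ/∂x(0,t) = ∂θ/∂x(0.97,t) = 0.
Long-time behavior: θ oscillates about a mean that drifts linearly in t (generically unbounded; no decay). There is no damping, so the nonconstant modes persist as standing waves (energy conserved, no decay). But with Neumann conditions at both ends the constant mode has eigenvalue 0: the spatial mean M(t) of θ satisfies M'' = 0, so M(t) = M(0) + M'(0)·t. Unless the initial velocity has zero mean (∫θ_t(x,0)dx = 0), the solution grows linearly in t (unbounded, though not exponentially); if it does have zero mean, the solution stays bounded and simply oscillates.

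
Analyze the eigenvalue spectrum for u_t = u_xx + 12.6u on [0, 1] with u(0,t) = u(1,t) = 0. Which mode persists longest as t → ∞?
Eigenvalues: λₙ = n²π²/1² - 12.6.
First three modes:
  n=1: λ₁ = π² - 12.6 ≈ -2.73
  n=2: λ₂ = 4π² - 12.6 ≈ 26.878
  n=3: λ₃ = 9π² - 12.6 ≈ 76.226
Since π² ≈ 9.87 < 12.6, λ₁ < 0.
The n=1 mode grows fastest (−λₙ is largest for n=1) → dominates.
Asymptotic: u ~ c₁ sin(πx/1) e^{2.73t} (exponential growth at rate −λ₁ ≈ 2.73).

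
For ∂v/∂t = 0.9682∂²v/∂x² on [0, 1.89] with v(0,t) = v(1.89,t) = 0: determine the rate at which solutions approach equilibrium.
Eigenvalues: λₙ = 0.9682n²π²/1.89².
First three modes:
  n=1: λ₁ = 0.9682π²/1.89² ≈ 2.675
  n=2: λ₂ = 3.8728π²/1.89² ≈ 10.7 (4× faster decay)
  n=3: λ₃ = 8.7138π²/1.89² ≈ 24.076 (9× faster decay)
As t → ∞, higher modes decay exponentially faster. The n=1 mode dominates: v ~ c₁ sin(πx/1.89) e^{-λ₁t}.
Decay rate: λ₁ = 0.9682π²/1.89² ≈ 2.675.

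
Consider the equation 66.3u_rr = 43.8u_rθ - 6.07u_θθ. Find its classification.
Rewriting in standard form: 66.3u_rr - 43.8u_rθ + 6.07u_θθ = 0. Hyperbolic. (A = 66.3, B = -43.8, C = 6.07 gives B² - 4AC = 308.676.)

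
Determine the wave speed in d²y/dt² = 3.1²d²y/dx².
Speed = 3.1. Information travels along characteristics x = x₀ ± 3.1t.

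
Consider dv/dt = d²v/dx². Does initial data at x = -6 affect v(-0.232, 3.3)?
Yes, for any finite x. The heat equation has infinite propagation speed, so all initial data affects all points at any t > 0.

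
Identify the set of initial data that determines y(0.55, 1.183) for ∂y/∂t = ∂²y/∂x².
The entire real line. The heat equation has infinite propagation speed: any initial disturbance instantly affects all points (though exponentially small far away).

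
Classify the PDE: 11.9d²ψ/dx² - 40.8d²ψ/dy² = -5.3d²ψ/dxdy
Rewriting in standard form: 11.9d²ψ/dx² + 5.3d²ψ/dxdy - 40.8d²ψ/dy² = 0. A = 11.9, B = 5.3, C = -40.8. Discriminant B² - 4AC = 1970.17. Since 1970.17 > 0, hyperbolic.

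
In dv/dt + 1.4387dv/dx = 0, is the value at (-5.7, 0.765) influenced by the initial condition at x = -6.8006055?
Yes. The characteristic through (-5.7, 0.765) passes through x = -6.8006055.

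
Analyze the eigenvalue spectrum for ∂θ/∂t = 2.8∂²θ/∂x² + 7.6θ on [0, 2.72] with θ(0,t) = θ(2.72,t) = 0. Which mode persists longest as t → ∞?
Eigenvalues: λₙ = 2.8n²π²/2.72² - 7.6.
First three modes:
  n=1: λ₁ = 2.8π²/2.72² - 7.6 ≈ -3.865
  n=2: λ₂ = 11.2π²/2.72² - 7.6 ≈ 7.341
  n=3: λ₃ = 25.2π²/2.72² - 7.6 ≈ 26.017
Since 2.8π²/2.72² ≈ 3.735 < 7.6, λ₁ < 0.
The n=1 mode grows fastest (−λₙ is largest for n=1) → dominates.
Asymptotic: θ ~ c₁ sin(πx/2.72) e^{3.865t} (exponential growth at rate −λ₁ ≈ 3.865).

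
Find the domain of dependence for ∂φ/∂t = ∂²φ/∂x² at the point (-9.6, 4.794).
The entire real line. The heat equation has infinite propagation speed: any initial disturbance instantly affects all points (though exponentially small far away).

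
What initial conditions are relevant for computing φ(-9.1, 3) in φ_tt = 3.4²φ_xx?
Domain of dependence: [-19.3, 1.1]. Signals travel at speed 3.4, so data within |x - -9.1| ≤ 3.4·3 = 10.2 can reach the point.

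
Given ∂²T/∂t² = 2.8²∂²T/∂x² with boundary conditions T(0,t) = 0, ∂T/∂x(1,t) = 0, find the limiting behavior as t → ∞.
T oscillates (no decay). Energy is conserved; the solution oscillates indefinitely as standing waves.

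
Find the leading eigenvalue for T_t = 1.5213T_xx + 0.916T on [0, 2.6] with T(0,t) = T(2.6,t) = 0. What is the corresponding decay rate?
Eigenvalues: λₙ = 1.5213n²π²/2.6² - 0.916.
First three modes:
  n=1: λ₁ = 1.5213π²/2.6² - 0.916 ≈ 1.305
  n=2: λ₂ = 6.0852π²/2.6² - 0.916 ≈ 7.968
  n=3: λ₃ = 13.6917π²/2.6² - 0.916 ≈ 19.074
Since 1.5213π²/2.6² ≈ 2.221 > 0.916, all λₙ > 0.
The n=1 mode decays slowest → dominates as t → ∞.
Asymptotic: T ~ c₁ sin(πx/2.6) e^{-λ₁t} with decay rate λ₁ ≈ 1.305.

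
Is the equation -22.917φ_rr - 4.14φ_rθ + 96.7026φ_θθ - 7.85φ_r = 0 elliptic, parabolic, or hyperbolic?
Computing B² - 4AC with A = -22.917, B = -4.14, C = 96.7026: discriminant = 8881.6735368 (positive). Answer: hyperbolic.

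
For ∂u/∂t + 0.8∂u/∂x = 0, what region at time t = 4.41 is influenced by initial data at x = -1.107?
At x = 2.421. The characteristic carries data from (-1.107, 0) to (2.421, 4.41).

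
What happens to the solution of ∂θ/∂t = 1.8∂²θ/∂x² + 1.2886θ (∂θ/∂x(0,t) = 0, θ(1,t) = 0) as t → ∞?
θ → 0. Diffusion dominates reaction (r=1.2886 < κπ²/(4L²)≈4.44); solution decays.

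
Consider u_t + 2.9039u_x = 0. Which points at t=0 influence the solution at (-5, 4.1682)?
A single point: x = -17.10403598. The characteristic through (-5, 4.1682) is x - 2.9039t = const, so x = -5 - 2.9039·4.1682 = -17.10403598.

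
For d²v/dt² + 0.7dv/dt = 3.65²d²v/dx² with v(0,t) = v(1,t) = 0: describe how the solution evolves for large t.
v → 0. Damping (γ=0.7) dissipates energy; oscillations decay exponentially.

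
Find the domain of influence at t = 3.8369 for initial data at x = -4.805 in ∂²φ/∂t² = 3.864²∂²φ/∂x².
Domain of influence: [-19.6307816, 10.0207816]. Data at x = -4.805 spreads outward at speed 3.864.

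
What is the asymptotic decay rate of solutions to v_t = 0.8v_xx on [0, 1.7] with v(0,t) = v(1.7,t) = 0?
Eigenvalues: λₙ = 0.8n²π²/1.7².
First three modes:
  n=1: λ₁ = 0.8π²/1.7² ≈ 2.732
  n=2: λ₂ = 3.2π²/1.7² ≈ 10.928 (4× faster decay)
  n=3: λ₃ = 7.2π²/1.7² ≈ 24.589 (9× faster decay)
As t → ∞, higher modes decay exponentially faster. The n=1 mode dominates: v ~ c₁ sin(πx/1.7) e^{-λ₁t}.
Decay rate: λ₁ = 0.8π²/1.7² ≈ 2.732.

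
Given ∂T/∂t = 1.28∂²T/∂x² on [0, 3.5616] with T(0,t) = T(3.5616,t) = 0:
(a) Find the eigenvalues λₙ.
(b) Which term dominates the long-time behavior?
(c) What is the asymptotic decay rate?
Eigenvalues: λₙ = 1.28n²π²/3.5616².
First three modes:
  n=1: λ₁ = 1.28π²/3.5616² ≈ 0.996
  n=2: λ₂ = 5.12π²/3.5616² ≈ 3.984 (4× faster decay)
  n=3: λ₃ = 11.52π²/3.5616² ≈ 8.963 (9× faster decay)
As t → ∞, higher modes decay exponentially faster. The n=1 mode dominates: T ~ c₁ sin(πx/3.5616) e^{-λ₁t}.
Decay rate: λ₁ = 1.28π²/3.5616² ≈ 0.996.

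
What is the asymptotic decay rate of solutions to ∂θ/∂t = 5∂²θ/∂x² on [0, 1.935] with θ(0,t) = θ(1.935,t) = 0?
Eigenvalues: λₙ = 5n²π²/1.935².
First three modes:
  n=1: λ₁ = 5π²/1.935² ≈ 13.18
  n=2: λ₂ = 20π²/1.935² ≈ 52.719 (4× faster decay)
  n=3: λ₃ = 45π²/1.935² ≈ 118.618 (9× faster decay)
As t → ∞, higher modes decay exponentially faster. The n=1 mode dominates: θ ~ c₁ sin(πx/1.935) e^{-λ₁t}.
Decay rate: λ₁ = 5π²/1.935² ≈ 13.18.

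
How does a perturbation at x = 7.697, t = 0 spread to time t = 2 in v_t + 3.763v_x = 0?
At x = 15.223. The characteristic carries data from (7.697, 0) to (15.223, 2).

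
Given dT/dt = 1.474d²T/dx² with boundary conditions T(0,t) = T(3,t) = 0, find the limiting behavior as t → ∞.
T → 0. Heat diffuses out through both boundaries.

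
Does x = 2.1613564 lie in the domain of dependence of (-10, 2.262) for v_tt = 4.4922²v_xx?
No. The domain of dependence is [-20.1613564, 0.1613564], and 2.1613564 is outside this interval.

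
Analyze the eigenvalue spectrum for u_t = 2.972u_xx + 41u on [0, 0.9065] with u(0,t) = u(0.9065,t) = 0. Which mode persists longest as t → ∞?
Eigenvalues: λₙ = 2.972n²π²/0.9065² - 41.
First three modes:
  n=1: λ₁ = 2.972π²/0.9065² - 41 ≈ -5.305
  n=2: λ₂ = 11.888π²/0.9065² - 41 ≈ 101.782
  n=3: λ₃ = 26.748π²/0.9065² - 41 ≈ 280.259
Since 2.972π²/0.9065² ≈ 35.695 < 41, λ₁ < 0.
The n=1 mode grows fastest (−λₙ is largest for n=1) → dominates.
Asymptotic: u ~ c₁ sin(πx/0.9065) e^{5.305t} (exponential growth at rate −λ₁ ≈ 5.305).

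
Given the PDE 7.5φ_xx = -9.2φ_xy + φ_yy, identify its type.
Rewriting in standard form: 7.5φ_xx + 9.2φ_xy - φ_yy = 0. The second-order coefficients are A = 7.5, B = 9.2, C = -1. Since B² - 4AC = 114.64 > 0, this is a hyperbolic PDE.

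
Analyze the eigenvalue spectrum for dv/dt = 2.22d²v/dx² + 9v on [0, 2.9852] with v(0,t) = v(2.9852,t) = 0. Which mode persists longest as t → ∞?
Eigenvalues: λₙ = 2.22n²π²/2.9852² - 9.
First three modes:
  n=1: λ₁ = 2.22π²/2.9852² - 9 ≈ -6.541
  n=2: λ₂ = 8.88π²/2.9852² - 9 ≈ 0.835
  n=3: λ₃ = 19.98π²/2.9852² - 9 ≈ 13.128
Since 2.22π²/2.9852² ≈ 2.459 < 9, λ₁ < 0.
The n=1 mode grows fastest (−λₙ is largest for n=1) → dominates.
Asymptotic: v ~ c₁ sin(πx/2.9852) e^{6.541t} (exponential growth at rate −λ₁ ≈ 6.541).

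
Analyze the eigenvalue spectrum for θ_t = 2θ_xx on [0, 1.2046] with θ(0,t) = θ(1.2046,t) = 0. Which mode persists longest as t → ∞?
Eigenvalues: λₙ = 2n²π²/1.2046².
First three modes:
  n=1: λ₁ = 2π²/1.2046² ≈ 13.603
  n=2: λ₂ = 8π²/1.2046² ≈ 54.413 (4× faster decay)
  n=3: λ₃ = 18π²/1.2046² ≈ 122.43 (9× faster decay)
As t → ∞, higher modes decay exponentially faster. The n=1 mode dominates: θ ~ c₁ sin(πx/1.2046) e^{-λ₁t}.
Decay rate: λ₁ = 2π²/1.2046² ≈ 13.603.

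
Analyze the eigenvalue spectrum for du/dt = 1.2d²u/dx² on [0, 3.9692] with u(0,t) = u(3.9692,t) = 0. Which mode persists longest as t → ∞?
Eigenvalues: λₙ = 1.2n²π²/3.9692².
First three modes:
  n=1: λ₁ = 1.2π²/3.9692² ≈ 0.752
  n=2: λ₂ = 4.8π²/3.9692² ≈ 3.007 (4× faster decay)
  n=3: λ₃ = 10.8π²/3.9692² ≈ 6.766 (9× faster decay)
As t → ∞, higher modes decay exponentially faster. The n=1 mode dominates: u ~ c₁ sin(πx/3.9692) e^{-λ₁t}.
Decay rate: λ₁ = 1.2π²/3.9692² ≈ 0.752.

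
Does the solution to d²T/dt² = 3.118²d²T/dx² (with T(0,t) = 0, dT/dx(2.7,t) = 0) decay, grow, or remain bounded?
T oscillates (no decay). Energy is conserved; the solution oscillates indefinitely as standing waves.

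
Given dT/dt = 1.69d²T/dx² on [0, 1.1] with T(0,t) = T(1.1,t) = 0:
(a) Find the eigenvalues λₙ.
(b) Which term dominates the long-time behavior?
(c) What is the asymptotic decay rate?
Eigenvalues: λₙ = 1.69n²π²/1.1².
First three modes:
  n=1: λ₁ = 1.69π²/1.1² ≈ 13.785
  n=2: λ₂ = 6.76π²/1.1² ≈ 55.139 (4× faster decay)
  n=3: λ₃ = 15.21π²/1.1² ≈ 124.063 (9× faster decay)
As t → ∞, higher modes decay exponentially faster. The n=1 mode dominates: T ~ c₁ sin(πx/1.1) e^{-λ₁t}.
Decay rate: λ₁ = 1.69π²/1.1² ≈ 13.785.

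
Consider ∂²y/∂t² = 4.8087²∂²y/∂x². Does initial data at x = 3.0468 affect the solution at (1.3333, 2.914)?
Yes. The domain of dependence is [-12.6792518, 15.3458518], and 3.0468 ∈ [-12.6792518, 15.3458518].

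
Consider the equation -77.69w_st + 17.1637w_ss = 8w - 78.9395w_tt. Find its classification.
Rewriting in standard form: 17.1637w_ss - 77.69w_st + 78.9395w_tt - 8w = 0. Hyperbolic. (A = 17.1637, B = -77.69, C = 78.9395 gives B² - 4AC = 616.1605154.)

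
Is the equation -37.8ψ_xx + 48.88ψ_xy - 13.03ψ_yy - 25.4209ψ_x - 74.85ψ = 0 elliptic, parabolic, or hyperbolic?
Computing B² - 4AC with A = -37.8, B = 48.88, C = -13.03: discriminant = 419.1184 (positive). Answer: hyperbolic.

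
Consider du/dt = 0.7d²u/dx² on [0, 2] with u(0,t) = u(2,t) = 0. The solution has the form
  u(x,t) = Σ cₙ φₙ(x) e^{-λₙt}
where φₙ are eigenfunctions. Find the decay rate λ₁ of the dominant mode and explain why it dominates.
Eigenvalues: λₙ = 0.7n²π²/2².
First three modes:
  n=1: λ₁ = 0.7π²/2² ≈ 1.727
  n=2: λ₂ = 2.8π²/2² ≈ 6.909 (4× faster decay)
  n=3: λ₃ = 6.3π²/2² ≈ 15.545 (9× faster decay)
As t → ∞, higher modes decay exponentially faster. The n=1 mode dominates: u ~ c₁ sin(πx/2) e^{-λ₁t}.
Decay rate: λ₁ = 0.7π²/2² ≈ 1.727.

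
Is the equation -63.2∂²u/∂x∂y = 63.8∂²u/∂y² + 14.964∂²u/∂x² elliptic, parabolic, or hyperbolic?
Rewriting in standard form: -14.964∂²u/∂x² - 63.2∂²u/∂x∂y - 63.8∂²u/∂y² = 0. Computing B² - 4AC with A = -14.964, B = -63.2, C = -63.8: discriminant = 175.4272 (positive). Answer: hyperbolic.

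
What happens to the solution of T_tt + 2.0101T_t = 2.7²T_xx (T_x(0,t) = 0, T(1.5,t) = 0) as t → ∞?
T → 0. Damping (γ=2.0101) dissipates energy; oscillations decay exponentially.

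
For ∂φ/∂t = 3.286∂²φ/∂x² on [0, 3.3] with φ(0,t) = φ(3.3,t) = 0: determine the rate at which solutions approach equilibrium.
Eigenvalues: λₙ = 3.286n²π²/3.3².
First three modes:
  n=1: λ₁ = 3.286π²/3.3² ≈ 2.978
  n=2: λ₂ = 13.144π²/3.3² ≈ 11.912 (4× faster decay)
  n=3: λ₃ = 29.574π²/3.3² ≈ 26.803 (9× faster decay)
As t → ∞, higher modes decay exponentially faster. The n=1 mode dominates: φ ~ c₁ sin(πx/3.3) e^{-λ₁t}.
Decay rate: λ₁ = 3.286π²/3.3² ≈ 2.978.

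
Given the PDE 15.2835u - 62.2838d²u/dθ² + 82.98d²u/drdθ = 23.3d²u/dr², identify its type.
Rewriting in standard form: -23.3d²u/dr² + 82.98d²u/drdθ - 62.2838d²u/dθ² + 15.2835u = 0. The second-order coefficients are A = -23.3, B = 82.98, C = -62.2838. Since B² - 4AC = 1080.83024 > 0, this is a hyperbolic PDE.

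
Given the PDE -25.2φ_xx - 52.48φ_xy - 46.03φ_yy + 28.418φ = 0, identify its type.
The second-order coefficients are A = -25.2, B = -52.48, C = -46.03. Since B² - 4AC = -1885.6736 < 0, this is an elliptic PDE.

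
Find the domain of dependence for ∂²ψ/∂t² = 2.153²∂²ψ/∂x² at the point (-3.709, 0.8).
Domain of dependence: [-5.4314, -1.9866]. Signals travel at speed 2.153, so data within |x - -3.709| ≤ 2.153·0.8 = 1.7224 can reach the point.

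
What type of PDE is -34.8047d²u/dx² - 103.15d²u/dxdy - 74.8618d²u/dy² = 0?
With A = -34.8047, B = -103.15, C = -74.8618, the discriminant is 217.75253816. This is a hyperbolic PDE.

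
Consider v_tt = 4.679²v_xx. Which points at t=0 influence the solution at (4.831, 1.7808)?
Domain of dependence: [-3.5013632, 13.1633632]. Signals travel at speed 4.679, so data within |x - 4.831| ≤ 4.679·1.7808 = 8.3323632 can reach the point.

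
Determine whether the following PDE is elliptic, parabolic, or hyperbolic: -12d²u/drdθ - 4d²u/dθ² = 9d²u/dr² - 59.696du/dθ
Rewriting in standard form: -9d²u/dr² - 12d²u/drdθ - 4d²u/dθ² + 59.696du/dθ = 0. Coefficients: A = -9, B = -12, C = -4. B² - 4AC = 0, which is zero, so the equation is parabolic.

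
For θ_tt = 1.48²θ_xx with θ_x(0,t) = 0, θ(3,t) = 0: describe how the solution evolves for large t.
θ oscillates (no decay). Energy is conserved; the solution oscillates indefinitely as standing waves.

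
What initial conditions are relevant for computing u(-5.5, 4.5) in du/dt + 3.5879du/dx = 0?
A single point: x = -21.64555. The characteristic through (-5.5, 4.5) is x - 3.5879t = const, so x = -5.5 - 3.5879·4.5 = -21.64555.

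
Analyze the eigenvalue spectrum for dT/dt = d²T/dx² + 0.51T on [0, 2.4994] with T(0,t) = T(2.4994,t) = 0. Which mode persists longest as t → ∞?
Eigenvalues: λₙ = n²π²/2.4994² - 0.51.
First three modes:
  n=1: λ₁ = π²/2.4994² - 0.51 ≈ 1.07
  n=2: λ₂ = 4π²/2.4994² - 0.51 ≈ 5.81
  n=3: λ₃ = 9π²/2.4994² - 0.51 ≈ 13.709
Since π²/2.4994² ≈ 1.58 > 0.51, all λₙ > 0.
The n=1 mode decays slowest → dominates as t → ∞.
Asymptotic: T ~ c₁ sin(πx/2.4994) e^{-λ₁t} with decay rate λ₁ ≈ 1.07.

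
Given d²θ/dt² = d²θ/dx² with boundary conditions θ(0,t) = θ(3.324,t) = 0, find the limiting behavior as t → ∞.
θ oscillates (no decay). Energy is conserved; the solution oscillates indefinitely as standing waves.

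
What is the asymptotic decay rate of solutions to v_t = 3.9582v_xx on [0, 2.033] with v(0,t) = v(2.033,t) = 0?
Eigenvalues: λₙ = 3.9582n²π²/2.033².
First three modes:
  n=1: λ₁ = 3.9582π²/2.033² ≈ 9.452
  n=2: λ₂ = 15.8328π²/2.033² ≈ 37.808 (4× faster decay)
  n=3: λ₃ = 35.6238π²/2.033² ≈ 85.068 (9× faster decay)
As t → ∞, higher modes decay exponentially faster. The n=1 mode dominates: v ~ c₁ sin(πx/2.033) e^{-λ₁t}.
Decay rate: λ₁ = 3.9582π²/2.033² ≈ 9.452.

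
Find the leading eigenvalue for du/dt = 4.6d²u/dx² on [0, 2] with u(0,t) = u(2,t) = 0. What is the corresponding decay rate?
Eigenvalues: λₙ = 4.6n²π²/2².
First three modes:
  n=1: λ₁ = 4.6π²/2² ≈ 11.35
  n=2: λ₂ = 18.4π²/2² ≈ 45.4 (4× faster decay)
  n=3: λ₃ = 41.4π²/2² ≈ 102.15 (9× faster decay)
As t → ∞, higher modes decay exponentially faster. The n=1 mode dominates: u ~ c₁ sin(πx/2) e^{-λ₁t}.
Decay rate: λ₁ = 4.6π²/2² ≈ 11.35.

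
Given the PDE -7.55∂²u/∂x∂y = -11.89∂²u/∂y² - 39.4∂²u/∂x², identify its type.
Rewriting in standard form: 39.4∂²u/∂x² - 7.55∂²u/∂x∂y + 11.89∂²u/∂y² = 0. The second-order coefficients are A = 39.4, B = -7.55, C = 11.89. Since B² - 4AC = -1816.8615 < 0, this is an elliptic PDE.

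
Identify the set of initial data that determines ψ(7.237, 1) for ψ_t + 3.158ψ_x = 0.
A single point: x = 4.079. The characteristic through (7.237, 1) is x - 3.158t = const, so x = 7.237 - 3.158·1 = 4.079.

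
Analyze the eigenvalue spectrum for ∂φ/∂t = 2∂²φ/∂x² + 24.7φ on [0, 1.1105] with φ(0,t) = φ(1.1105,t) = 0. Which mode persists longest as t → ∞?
Eigenvalues: λₙ = 2n²π²/1.1105² - 24.7.
First three modes:
  n=1: λ₁ = 2π²/1.1105² - 24.7 ≈ -8.694
  n=2: λ₂ = 8π²/1.1105² - 24.7 ≈ 39.325
  n=3: λ₃ = 18π²/1.1105² - 24.7 ≈ 119.357
Since 2π²/1.1105² ≈ 16.006 < 24.7, λ₁ < 0.
The n=1 mode grows fastest (−λₙ is largest for n=1) → dominates.
Asymptotic: φ ~ c₁ sin(πx/1.1105) e^{8.694t} (exponential growth at rate −λ₁ ≈ 8.694).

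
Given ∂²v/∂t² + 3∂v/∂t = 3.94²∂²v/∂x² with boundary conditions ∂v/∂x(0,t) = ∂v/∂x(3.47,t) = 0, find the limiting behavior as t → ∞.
v → constant (steady state). Damping (γ=3) dissipates the nonconstant modes; with Neumann BCs the spatial average obeys M''+γM'=0 and tends to a finite limit.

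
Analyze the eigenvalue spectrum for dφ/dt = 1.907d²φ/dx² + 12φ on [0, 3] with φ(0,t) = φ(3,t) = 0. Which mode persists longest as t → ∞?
Eigenvalues: λₙ = 1.907n²π²/3² - 12.
First three modes:
  n=1: λ₁ = 1.907π²/3² - 12 ≈ -9.909
  n=2: λ₂ = 7.628π²/3² - 12 ≈ -3.635
  n=3: λ₃ = 17.163π²/3² - 12 ≈ 6.821
Since 1.907π²/3² ≈ 2.091 < 12, λ₁ < 0.
The n=1 mode grows fastest (−λₙ is largest for n=1) → dominates.
Asymptotic: φ ~ c₁ sin(πx/3) e^{9.909t} (exponential growth at rate −λ₁ ≈ 9.909).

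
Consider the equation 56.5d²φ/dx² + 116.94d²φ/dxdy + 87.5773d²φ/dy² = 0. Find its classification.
Elliptic. (A = 56.5, B = 116.94, C = 87.5773 gives B² - 4AC = -6117.5062.)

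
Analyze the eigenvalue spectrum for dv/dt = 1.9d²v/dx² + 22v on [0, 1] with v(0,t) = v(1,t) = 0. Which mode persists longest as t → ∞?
Eigenvalues: λₙ = 1.9n²π²/1² - 22.
First three modes:
  n=1: λ₁ = 1.9π² - 22 ≈ -3.248
  n=2: λ₂ = 7.6π² - 22 ≈ 53.009
  n=3: λ₃ = 17.1π² - 22 ≈ 146.77
Since 1.9π² ≈ 18.752 < 22, λ₁ < 0.
The n=1 mode grows fastest (−λₙ is largest for n=1) → dominates.
Asymptotic: v ~ c₁ sin(πx/1) e^{3.248t} (exponential growth at rate −λ₁ ≈ 3.248).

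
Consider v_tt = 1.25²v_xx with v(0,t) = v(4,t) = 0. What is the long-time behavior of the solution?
As t → ∞, v oscillates (no decay). Energy is conserved; the solution oscillates indefinitely as standing waves.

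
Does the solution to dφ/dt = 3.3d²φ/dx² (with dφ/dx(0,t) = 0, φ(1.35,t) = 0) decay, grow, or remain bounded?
φ → 0. Heat escapes through the Dirichlet boundary.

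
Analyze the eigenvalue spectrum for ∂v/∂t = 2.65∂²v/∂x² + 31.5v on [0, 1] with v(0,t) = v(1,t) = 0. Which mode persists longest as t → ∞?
Eigenvalues: λₙ = 2.65n²π²/1² - 31.5.
First three modes:
  n=1: λ₁ = 2.65π² - 31.5 ≈ -5.346
  n=2: λ₂ = 10.6π² - 31.5 ≈ 73.118
  n=3: λ₃ = 23.85π² - 31.5 ≈ 203.89
Since 2.65π² ≈ 26.154 < 31.5, λ₁ < 0.
The n=1 mode grows fastest (−λₙ is largest for n=1) → dominates.
Asymptotic: v ~ c₁ sin(πx/1) e^{5.346t} (exponential growth at rate −λ₁ ≈ 5.346).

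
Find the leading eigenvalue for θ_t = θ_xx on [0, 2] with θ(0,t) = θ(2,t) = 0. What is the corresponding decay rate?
Eigenvalues: λₙ = n²π²/2².
First three modes:
  n=1: λ₁ = π²/2² ≈ 2.467
  n=2: λ₂ = 4π²/2² ≈ 9.87 (4× faster decay)
  n=3: λ₃ = 9π²/2² ≈ 22.207 (9× faster decay)
As t → ∞, higher modes decay exponentially faster. The n=1 mode dominates: θ ~ c₁ sin(πx/2) e^{-λ₁t}.
Decay rate: λ₁ = π²/2² ≈ 2.467.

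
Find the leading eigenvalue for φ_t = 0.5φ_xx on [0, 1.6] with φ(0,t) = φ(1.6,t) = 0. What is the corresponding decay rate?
Eigenvalues: λₙ = 0.5n²π²/1.6².
First three modes:
  n=1: λ₁ = 0.5π²/1.6² ≈ 1.928
  n=2: λ₂ = 2π²/1.6² ≈ 7.711 (4× faster decay)
  n=3: λ₃ = 4.5π²/1.6² ≈ 17.349 (9× faster decay)
As t → ∞, higher modes decay exponentially faster. The n=1 mode dominates: φ ~ c₁ sin(πx/1.6) e^{-λ₁t}.
Decay rate: λ₁ = 0.5π²/1.6² ≈ 1.928.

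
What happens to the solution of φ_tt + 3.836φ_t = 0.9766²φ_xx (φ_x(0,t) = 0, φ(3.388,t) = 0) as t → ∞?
φ → 0. Damping (γ=3.836) dissipates energy; oscillations decay exponentially.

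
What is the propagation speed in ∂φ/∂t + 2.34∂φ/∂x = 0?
Speed = 2.34. Information travels along x - 2.34t = const (rightward).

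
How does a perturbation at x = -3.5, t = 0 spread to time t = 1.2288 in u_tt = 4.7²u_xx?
Domain of influence: [-9.27536, 2.27536]. Data at x = -3.5 spreads outward at speed 4.7.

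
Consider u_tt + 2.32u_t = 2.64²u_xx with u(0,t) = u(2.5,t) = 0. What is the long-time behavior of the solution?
As t → ∞, u → 0. Damping (γ=2.32) dissipates energy; oscillations decay exponentially.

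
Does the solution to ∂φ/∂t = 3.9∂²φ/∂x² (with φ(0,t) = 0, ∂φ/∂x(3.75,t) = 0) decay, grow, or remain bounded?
φ → 0. Heat escapes through the Dirichlet boundary.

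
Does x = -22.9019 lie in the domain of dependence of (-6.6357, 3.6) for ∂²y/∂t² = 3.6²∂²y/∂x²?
No. The domain of dependence is [-19.5957, 6.3243], and -22.9019 is outside this interval.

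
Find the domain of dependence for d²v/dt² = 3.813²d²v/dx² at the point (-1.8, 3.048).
Domain of dependence: [-13.422024, 9.822024]. Signals travel at speed 3.813, so data within |x - -1.8| ≤ 3.813·3.048 = 11.622024 can reach the point.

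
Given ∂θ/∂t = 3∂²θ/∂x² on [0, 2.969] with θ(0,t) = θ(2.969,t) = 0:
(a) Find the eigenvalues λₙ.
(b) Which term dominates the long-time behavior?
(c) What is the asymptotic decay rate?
Eigenvalues: λₙ = 3n²π²/2.969².
First three modes:
  n=1: λ₁ = 3π²/2.969² ≈ 3.359
  n=2: λ₂ = 12π²/2.969² ≈ 13.436 (4× faster decay)
  n=3: λ₃ = 27π²/2.969² ≈ 30.23 (9× faster decay)
As t → ∞, higher modes decay exponentially faster. The n=1 mode dominates: θ ~ c₁ sin(πx/2.969) e^{-λ₁t}.
Decay rate: λ₁ = 3π²/2.969² ≈ 3.359.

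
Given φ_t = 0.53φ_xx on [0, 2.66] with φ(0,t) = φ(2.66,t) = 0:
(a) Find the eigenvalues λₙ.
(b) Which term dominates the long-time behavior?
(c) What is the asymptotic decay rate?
Eigenvalues: λₙ = 0.53n²π²/2.66².
First three modes:
  n=1: λ₁ = 0.53π²/2.66² ≈ 0.739
  n=2: λ₂ = 2.12π²/2.66² ≈ 2.957 (4× faster decay)
  n=3: λ₃ = 4.77π²/2.66² ≈ 6.654 (9× faster decay)
As t → ∞, higher modes decay exponentially faster. The n=1 mode dominates: φ ~ c₁ sin(πx/2.66) e^{-λ₁t}.
Decay rate: λ₁ = 0.53π²/2.66² ≈ 0.739.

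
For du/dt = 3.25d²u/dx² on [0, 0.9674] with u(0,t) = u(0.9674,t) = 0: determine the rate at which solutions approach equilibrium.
Eigenvalues: λₙ = 3.25n²π²/0.9674².
First three modes:
  n=1: λ₁ = 3.25π²/0.9674² ≈ 34.274
  n=2: λ₂ = 13π²/0.9674² ≈ 137.098 (4× faster decay)
  n=3: λ₃ = 29.25π²/0.9674² ≈ 308.47 (9× faster decay)
As t → ∞, higher modes decay exponentially faster. The n=1 mode dominates: u ~ c₁ sin(πx/0.9674) e^{-λ₁t}.
Decay rate: λ₁ = 3.25π²/0.9674² ≈ 34.274.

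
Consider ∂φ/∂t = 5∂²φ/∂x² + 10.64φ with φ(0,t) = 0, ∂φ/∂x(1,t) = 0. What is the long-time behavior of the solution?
As t → ∞, φ → 0. Diffusion dominates reaction (r=10.64 < κπ²/(4L²)≈12.34); solution decays.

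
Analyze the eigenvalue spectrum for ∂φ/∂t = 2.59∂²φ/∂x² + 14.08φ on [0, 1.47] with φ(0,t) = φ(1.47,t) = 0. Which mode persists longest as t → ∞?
Eigenvalues: λₙ = 2.59n²π²/1.47² - 14.08.
First three modes:
  n=1: λ₁ = 2.59π²/1.47² - 14.08 ≈ -2.251
  n=2: λ₂ = 10.36π²/1.47² - 14.08 ≈ 33.238
  n=3: λ₃ = 23.31π²/1.47² - 14.08 ≈ 92.385
Since 2.59π²/1.47² ≈ 11.829 < 14.08, λ₁ < 0.
The n=1 mode grows fastest (−λₙ is largest for n=1) → dominates.
Asymptotic: φ ~ c₁ sin(πx/1.47) e^{2.251t} (exponential growth at rate −λ₁ ≈ 2.251).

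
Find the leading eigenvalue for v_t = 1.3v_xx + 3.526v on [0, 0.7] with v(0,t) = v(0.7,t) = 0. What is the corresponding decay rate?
Eigenvalues: λₙ = 1.3n²π²/0.7² - 3.526.
First three modes:
  n=1: λ₁ = 1.3π²/0.7² - 3.526 ≈ 22.659
  n=2: λ₂ = 5.2π²/0.7² - 3.526 ≈ 101.213
  n=3: λ₃ = 11.7π²/0.7² - 3.526 ≈ 232.136
Since 1.3π²/0.7² ≈ 26.185 > 3.526, all λₙ > 0.
The n=1 mode decays slowest → dominates as t → ∞.
Asymptotic: v ~ c₁ sin(πx/0.7) e^{-λ₁t} with decay rate λ₁ ≈ 22.659.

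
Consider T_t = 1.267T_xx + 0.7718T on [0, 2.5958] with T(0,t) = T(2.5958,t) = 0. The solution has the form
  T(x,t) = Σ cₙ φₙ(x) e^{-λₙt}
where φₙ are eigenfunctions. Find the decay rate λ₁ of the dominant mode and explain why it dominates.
Eigenvalues: λₙ = 1.267n²π²/2.5958² - 0.7718.
First three modes:
  n=1: λ₁ = 1.267π²/2.5958² - 0.7718 ≈ 1.084
  n=2: λ₂ = 5.068π²/2.5958² - 0.7718 ≈ 6.651
  n=3: λ₃ = 11.403π²/2.5958² - 0.7718 ≈ 15.931
Since 1.267π²/2.5958² ≈ 1.856 > 0.7718, all λₙ > 0.
The n=1 mode decays slowest → dominates as t → ∞.
Asymptotic: T ~ c₁ sin(πx/2.5958) e^{-λ₁t} with decay rate λ₁ ≈ 1.084.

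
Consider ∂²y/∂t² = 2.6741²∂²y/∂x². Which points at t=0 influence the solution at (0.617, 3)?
Domain of dependence: [-7.4053, 8.6393]. Signals travel at speed 2.6741, so data within |x - 0.617| ≤ 2.6741·3 = 8.0223 can reach the point.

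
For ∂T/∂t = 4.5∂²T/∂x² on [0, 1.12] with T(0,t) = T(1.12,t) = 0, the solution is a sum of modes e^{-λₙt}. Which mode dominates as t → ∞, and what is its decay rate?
Eigenvalues: λₙ = 4.5n²π²/1.12².
First three modes:
  n=1: λ₁ = 4.5π²/1.12² ≈ 35.406
  n=2: λ₂ = 18π²/1.12² ≈ 141.624 (4× faster decay)
  n=3: λ₃ = 40.5π²/1.12² ≈ 318.654 (9× faster decay)
As t → ∞, higher modes decay exponentially faster. The n=1 mode dominates: T ~ c₁ sin(πx/1.12) e^{-λ₁t}.
Decay rate: λ₁ = 4.5π²/1.12² ≈ 35.406.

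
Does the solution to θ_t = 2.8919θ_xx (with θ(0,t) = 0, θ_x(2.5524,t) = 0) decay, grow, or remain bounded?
θ → 0. Heat escapes through the Dirichlet boundary.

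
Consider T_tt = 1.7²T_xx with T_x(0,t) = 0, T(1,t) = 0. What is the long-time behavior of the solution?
As t → ∞, T oscillates (no decay). Energy is conserved; the solution oscillates indefinitely as standing waves.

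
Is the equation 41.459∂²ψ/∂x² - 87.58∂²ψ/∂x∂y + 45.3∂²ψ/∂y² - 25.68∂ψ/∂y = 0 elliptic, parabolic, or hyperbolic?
Computing B² - 4AC with A = 41.459, B = -87.58, C = 45.3: discriminant = 157.8856 (positive). Answer: hyperbolic.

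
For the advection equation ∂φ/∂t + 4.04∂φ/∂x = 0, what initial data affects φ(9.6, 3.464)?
A single point: x = -4.39456. The characteristic through (9.6, 3.464) is x - 4.04t = const, so x = 9.6 - 4.04·3.464 = -4.39456.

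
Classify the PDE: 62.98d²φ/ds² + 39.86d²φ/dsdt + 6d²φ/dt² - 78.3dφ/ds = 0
A = 62.98, B = 39.86, C = 6. Discriminant B² - 4AC = 77.2996. Since 77.2996 > 0, hyperbolic.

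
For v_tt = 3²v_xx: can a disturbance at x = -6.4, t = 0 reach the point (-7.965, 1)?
Yes. The domain of dependence is [-10.965, -4.965], and -6.4 ∈ [-10.965, -4.965].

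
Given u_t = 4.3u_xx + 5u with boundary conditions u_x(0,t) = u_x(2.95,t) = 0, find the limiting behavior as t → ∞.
u grows unboundedly. With Neumann BCs the constant mode has diffusion eigenvalue 0, so any r > 0 makes it grow like e^(5t); solution grows exponentially.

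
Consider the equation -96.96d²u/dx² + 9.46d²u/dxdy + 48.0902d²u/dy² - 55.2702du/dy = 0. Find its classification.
Hyperbolic. (A = -96.96, B = 9.46, C = 48.0902 gives B² - 4AC = 18740.794768.)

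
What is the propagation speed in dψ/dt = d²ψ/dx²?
Infinite. The heat equation is parabolic, not hyperbolic, so disturbances propagate instantly.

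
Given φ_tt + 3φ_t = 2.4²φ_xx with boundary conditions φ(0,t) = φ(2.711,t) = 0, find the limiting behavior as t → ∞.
φ → 0. Damping (γ=3) dissipates energy; oscillations decay exponentially.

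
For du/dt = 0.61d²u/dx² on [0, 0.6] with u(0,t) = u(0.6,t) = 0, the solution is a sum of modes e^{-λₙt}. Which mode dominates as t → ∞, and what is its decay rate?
Eigenvalues: λₙ = 0.61n²π²/0.6².
First three modes:
  n=1: λ₁ = 0.61π²/0.6² ≈ 16.723
  n=2: λ₂ = 2.44π²/0.6² ≈ 66.894 (4× faster decay)
  n=3: λ₃ = 5.49π²/0.6² ≈ 150.511 (9× faster decay)
As t → ∞, higher modes decay exponentially faster. The n=1 mode dominates: u ~ c₁ sin(πx/0.6) e^{-λ₁t}.
Decay rate: λ₁ = 0.61π²/0.6² ≈ 16.723.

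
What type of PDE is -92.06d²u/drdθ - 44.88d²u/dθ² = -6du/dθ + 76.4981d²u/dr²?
Rewriting in standard form: -76.4981d²u/dr² - 92.06d²u/drdθ - 44.88d²u/dθ² + 6du/dθ = 0. With A = -76.4981, B = -92.06, C = -44.88, the discriminant is -5257.895312. This is an elliptic PDE.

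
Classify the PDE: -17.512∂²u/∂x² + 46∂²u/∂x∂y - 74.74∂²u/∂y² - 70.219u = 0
A = -17.512, B = 46, C = -74.74. Discriminant B² - 4AC = -3119.38752. Since -3119.38752 < 0, elliptic.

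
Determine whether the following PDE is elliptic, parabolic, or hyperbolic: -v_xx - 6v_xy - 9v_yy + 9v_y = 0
Coefficients: A = -1, B = -6, C = -9. B² - 4AC = 0, which is zero, so the equation is parabolic.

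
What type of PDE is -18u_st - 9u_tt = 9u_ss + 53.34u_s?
Rewriting in standard form: -9u_ss - 18u_st - 9u_tt - 53.34u_s = 0. With A = -9, B = -18, C = -9, the discriminant is 0. This is a parabolic PDE.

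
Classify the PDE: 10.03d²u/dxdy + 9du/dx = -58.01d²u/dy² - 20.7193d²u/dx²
Rewriting in standard form: 20.7193d²u/dx² + 10.03d²u/dxdy + 58.01d²u/dy² + 9du/dx = 0. A = 20.7193, B = 10.03, C = 58.01. Discriminant B² - 4AC = -4707.105472. Since -4707.105472 < 0, elliptic.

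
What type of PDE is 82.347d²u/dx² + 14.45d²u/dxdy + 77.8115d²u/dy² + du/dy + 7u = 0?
With A = 82.347, B = 14.45, C = 77.8115, the discriminant is -25421.371862. This is an elliptic PDE.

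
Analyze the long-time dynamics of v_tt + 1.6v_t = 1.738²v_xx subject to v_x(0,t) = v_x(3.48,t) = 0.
Long-time behavior: v → constant (steady state). Damping (γ=1.6) dissipates the nonconstant modes; with Neumann BCs the spatial average obeys M''+γM'=0 and tends to a finite limit.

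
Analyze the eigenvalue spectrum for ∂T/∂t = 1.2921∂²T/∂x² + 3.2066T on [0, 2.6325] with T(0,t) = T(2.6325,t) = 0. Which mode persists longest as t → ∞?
Eigenvalues: λₙ = 1.2921n²π²/2.6325² - 3.2066.
First three modes:
  n=1: λ₁ = 1.2921π²/2.6325² - 3.2066 ≈ -1.366
  n=2: λ₂ = 5.1684π²/2.6325² - 3.2066 ≈ 4.154
  n=3: λ₃ = 11.6289π²/2.6325² - 3.2066 ≈ 13.355
Since 1.2921π²/2.6325² ≈ 1.84 < 3.2066, λ₁ < 0.
The n=1 mode grows fastest (−λₙ is largest for n=1) → dominates.
Asymptotic: T ~ c₁ sin(πx/2.6325) e^{1.366t} (exponential growth at rate −λ₁ ≈ 1.366).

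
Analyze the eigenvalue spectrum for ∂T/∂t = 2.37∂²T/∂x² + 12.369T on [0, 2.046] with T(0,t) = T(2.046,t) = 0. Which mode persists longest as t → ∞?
Eigenvalues: λₙ = 2.37n²π²/2.046² - 12.369.
First three modes:
  n=1: λ₁ = 2.37π²/2.046² - 12.369 ≈ -6.781
  n=2: λ₂ = 9.48π²/2.046² - 12.369 ≈ 9.982
  n=3: λ₃ = 21.33π²/2.046² - 12.369 ≈ 37.921
Since 2.37π²/2.046² ≈ 5.588 < 12.369, λ₁ < 0.
The n=1 mode grows fastest (−λₙ is largest for n=1) → dominates.
Asymptotic: T ~ c₁ sin(πx/2.046) e^{6.781t} (exponential growth at rate −λ₁ ≈ 6.781).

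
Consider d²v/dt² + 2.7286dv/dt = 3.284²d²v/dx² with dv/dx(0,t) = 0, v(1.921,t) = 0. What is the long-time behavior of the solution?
As t → ∞, v → 0. Damping (γ=2.7286) dissipates energy; oscillations decay exponentially.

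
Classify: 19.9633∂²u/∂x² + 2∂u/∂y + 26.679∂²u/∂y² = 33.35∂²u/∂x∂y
Rewriting in standard form: 19.9633∂²u/∂x² - 33.35∂²u/∂x∂y + 26.679∂²u/∂y² + 2∂u/∂y = 0. Elliptic (discriminant = -1018.1810228).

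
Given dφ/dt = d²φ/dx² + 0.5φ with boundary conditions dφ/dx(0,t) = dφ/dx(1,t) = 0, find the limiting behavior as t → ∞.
φ grows unboundedly. With Neumann BCs the constant mode has diffusion eigenvalue 0, so any r > 0 makes it grow like e^(0.5t); solution grows exponentially.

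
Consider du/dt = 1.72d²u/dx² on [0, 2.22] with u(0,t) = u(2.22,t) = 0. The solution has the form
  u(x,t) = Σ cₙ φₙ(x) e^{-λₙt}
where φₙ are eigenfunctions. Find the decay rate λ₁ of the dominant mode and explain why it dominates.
Eigenvalues: λₙ = 1.72n²π²/2.22².
First three modes:
  n=1: λ₁ = 1.72π²/2.22² ≈ 3.444
  n=2: λ₂ = 6.88π²/2.22² ≈ 13.778 (4× faster decay)
  n=3: λ₃ = 15.48π²/2.22² ≈ 31 (9× faster decay)
As t → ∞, higher modes decay exponentially faster. The n=1 mode dominates: u ~ c₁ sin(πx/2.22) e^{-λ₁t}.
Decay rate: λ₁ = 1.72π²/2.22² ≈ 3.444.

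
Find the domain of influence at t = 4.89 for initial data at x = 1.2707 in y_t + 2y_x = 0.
At x = 11.0507. The characteristic carries data from (1.2707, 0) to (11.0507, 4.89).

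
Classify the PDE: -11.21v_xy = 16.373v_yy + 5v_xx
Rewriting in standard form: -5v_xx - 11.21v_xy - 16.373v_yy = 0. A = -5, B = -11.21, C = -16.373. Discriminant B² - 4AC = -201.7959. Since -201.7959 < 0, elliptic.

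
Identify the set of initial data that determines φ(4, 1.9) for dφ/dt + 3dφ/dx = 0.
A single point: x = -1.7. The characteristic through (4, 1.9) is x - 3t = const, so x = 4 - 3·1.9 = -1.7.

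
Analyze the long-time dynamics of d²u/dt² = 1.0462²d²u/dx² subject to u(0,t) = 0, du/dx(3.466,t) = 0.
Long-time behavior: u oscillates (no decay). Energy is conserved; the solution oscillates indefinitely as standing waves.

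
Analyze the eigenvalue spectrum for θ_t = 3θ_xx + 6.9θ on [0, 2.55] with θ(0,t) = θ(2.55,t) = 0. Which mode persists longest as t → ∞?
Eigenvalues: λₙ = 3n²π²/2.55² - 6.9.
First three modes:
  n=1: λ₁ = 3π²/2.55² - 6.9 ≈ -2.347
  n=2: λ₂ = 12π²/2.55² - 6.9 ≈ 11.314
  n=3: λ₃ = 27π²/2.55² - 6.9 ≈ 34.081
Since 3π²/2.55² ≈ 4.553 < 6.9, λ₁ < 0.
The n=1 mode grows fastest (−λₙ is largest for n=1) → dominates.
Asymptotic: θ ~ c₁ sin(πx/2.55) e^{2.347t} (exponential growth at rate −λ₁ ≈ 2.347).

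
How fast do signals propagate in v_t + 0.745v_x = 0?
Speed = 0.745. Information travels along x - 0.745t = const (rightward).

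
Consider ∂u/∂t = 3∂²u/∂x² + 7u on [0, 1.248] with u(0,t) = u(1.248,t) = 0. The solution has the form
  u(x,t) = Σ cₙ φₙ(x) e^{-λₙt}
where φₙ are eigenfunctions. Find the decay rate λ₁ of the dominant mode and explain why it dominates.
Eigenvalues: λₙ = 3n²π²/1.248² - 7.
First three modes:
  n=1: λ₁ = 3π²/1.248² - 7 ≈ 12.01
  n=2: λ₂ = 12π²/1.248² - 7 ≈ 69.042
  n=3: λ₃ = 27π²/1.248² - 7 ≈ 164.094
Since 3π²/1.248² ≈ 19.01 > 7, all λₙ > 0.
The n=1 mode decays slowest → dominates as t → ∞.
Asymptotic: u ~ c₁ sin(πx/1.248) e^{-λ₁t} with decay rate λ₁ ≈ 12.01.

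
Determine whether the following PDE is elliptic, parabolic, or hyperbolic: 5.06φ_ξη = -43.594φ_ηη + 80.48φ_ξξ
Rewriting in standard form: -80.48φ_ξξ + 5.06φ_ξη + 43.594φ_ηη = 0. Coefficients: A = -80.48, B = 5.06, C = 43.594. B² - 4AC = 14059.38408, which is positive, so the equation is hyperbolic.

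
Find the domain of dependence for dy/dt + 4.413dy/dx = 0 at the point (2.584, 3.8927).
A single point: x = -14.5944851. The characteristic through (2.584, 3.8927) is x - 4.413t = const, so x = 2.584 - 4.413·3.8927 = -14.5944851.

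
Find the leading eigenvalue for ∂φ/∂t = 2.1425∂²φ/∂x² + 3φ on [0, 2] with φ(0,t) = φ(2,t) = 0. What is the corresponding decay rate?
Eigenvalues: λₙ = 2.1425n²π²/2² - 3.
First three modes:
  n=1: λ₁ = 2.1425π²/2² - 3 ≈ 2.286
  n=2: λ₂ = 8.57π²/2² - 3 ≈ 18.146
  n=3: λ₃ = 19.2825π²/2² - 3 ≈ 44.578
Since 2.1425π²/2² ≈ 5.286 > 3, all λₙ > 0.
The n=1 mode decays slowest → dominates as t → ∞.
Asymptotic: φ ~ c₁ sin(πx/2) e^{-λ₁t} with decay rate λ₁ ≈ 2.286.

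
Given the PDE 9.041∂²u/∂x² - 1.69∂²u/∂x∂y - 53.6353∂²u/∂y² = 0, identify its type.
The second-order coefficients are A = 9.041, B = -1.69, C = -53.6353. Since B² - 4AC = 1942.5230892 > 0, this is a hyperbolic PDE.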